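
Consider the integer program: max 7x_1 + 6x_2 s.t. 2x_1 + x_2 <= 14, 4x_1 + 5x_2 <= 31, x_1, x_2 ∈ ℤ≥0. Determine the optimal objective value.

Relaxing integrality, the LP optimum is 51.50 at (x_1,x_2) = (6.5, 1), which is not an integer point.
(x_1,x_2)=(7,0): 2·7+1·0=14≤14, 4·7+5·0=28≤31, objective 49.
(x_1,x_2)=(6,1): 2·6+1·1=13≤14, 4·6+5·1=29≤31, objective 48.
No feasible integer point exceeds 49.

49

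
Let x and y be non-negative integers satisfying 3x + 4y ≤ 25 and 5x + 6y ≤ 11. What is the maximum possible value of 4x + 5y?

9

Relaxing integrality, the LP optimum is 9.17 at (x,y) = (0, 1.83), which is not an integer point.
(x,y)=(1,1): 3·1+4·1=7≤25, 5·1+6·1=11≤11, objective 9.
(x,y)=(2,0): 3·2+4·0=6≤25, 5·2+6·0=10≤11, objective 8.
(x,y)=(0,1): 3·0+4·1=4≤25, 5·0+6·1=6≤11, objective 5.
(x,y)=(1,0): 3·1+4·0=3≤25, 5·1+6·0=5≤11, objective 4.
Maximum is 9 at (x,y)=(1,1).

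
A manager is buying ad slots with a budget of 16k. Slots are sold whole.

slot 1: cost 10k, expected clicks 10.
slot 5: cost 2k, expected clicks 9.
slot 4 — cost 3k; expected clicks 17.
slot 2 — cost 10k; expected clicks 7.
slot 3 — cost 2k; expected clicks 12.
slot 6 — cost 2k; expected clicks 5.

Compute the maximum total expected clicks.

Allowing fractional choices, the relaxed optimum would be about 50.0, but ad slots are indivisible.
slot 5 + slot 4 + slot 3 + slot 6: cost 2 + 3 + 2 + 2 = 9 ≤ 16, expected clicks 9 + 17 + 12 + 5 = 43.
slot 1 + slot 4 + slot 3: cost 10 + 3 + 2 = 15 ≤ 16, expected clicks 10 + 17 + 12 = 39.
slot 5 + slot 4 + slot 3: cost 2 + 3 + 2 = 7 ≤ 16, expected clicks 9 + 17 + 12 = 38.
Best is slot 5, slot 4, slot 3, and slot 6 with total expected clicks 43.

43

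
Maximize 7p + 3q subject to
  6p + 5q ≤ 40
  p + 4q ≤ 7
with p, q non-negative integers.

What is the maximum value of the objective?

42

(p,q)=(6,0): 6·6+5·0=36≤40, 1·6+4·0=6≤7, objective 42.
(p,q)=(5,0): 6·5+5·0=30≤40, 1·5+4·0=5≤7, objective 35.
No feasible integer point exceeds 42.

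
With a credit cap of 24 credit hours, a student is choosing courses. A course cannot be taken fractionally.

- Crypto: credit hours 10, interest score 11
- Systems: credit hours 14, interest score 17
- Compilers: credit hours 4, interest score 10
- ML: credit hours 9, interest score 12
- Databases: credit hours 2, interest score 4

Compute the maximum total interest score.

33

This is a 0-1 knapsack instance.
Systems + Compilers + Databases: credit hours 14 + 4 + 2 = 20 ≤ 24, interest score 17 + 10 + 4 = 31.
Crypto + Compilers + ML: credit hours 10 + 4 + 9 = 23 ≤ 24, interest score 11 + 10 + 12 = 33.
Best is Crypto, Compilers, and ML with total interest score 33.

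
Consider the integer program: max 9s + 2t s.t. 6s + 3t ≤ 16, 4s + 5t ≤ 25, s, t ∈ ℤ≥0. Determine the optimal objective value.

Relaxing integrality, the LP optimum is 24.00 at (s,t) = (2.67, 0), which is not an integer point.
(s,t)=(2,1): 6·2+3·1=15≤16, 4·2+5·1=13≤25, objective 20.
(s,t)=(2,0): 6·2+3·0=12≤16, 4·2+5·0=8≤25, objective 18.
(s,t)=(1,2): 6·1+3·2=12≤16, 4·1+5·2=14≤25, objective 13.
(s,t)=(1,1): 6·1+3·1=9≤16, 4·1+5·1=9≤25, objective 11.
The best lattice point is (2,1), giving 20.

20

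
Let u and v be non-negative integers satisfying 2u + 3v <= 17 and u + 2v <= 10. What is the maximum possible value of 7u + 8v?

57

The continuous relaxation peaks at (8.5, 0) with value 59.50; rounding to a feasible lattice point costs some objective.
(u,v)=(7,1): 2·7+3·1=17≤17, 1·7+2·1=9≤10, objective 57.
(u,v)=(8,0): 2·8+3·0=16≤17, 1·8+2·0=8≤10, objective 56.
Maximum is 57 at (u,v)=(7,1).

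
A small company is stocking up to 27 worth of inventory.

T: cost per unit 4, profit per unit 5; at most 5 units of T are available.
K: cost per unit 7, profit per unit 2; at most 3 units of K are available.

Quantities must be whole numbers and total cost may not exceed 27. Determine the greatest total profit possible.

27

5×T: cost 20 ≤ 27, profit 5·5 = 25.
5×T and 1×K: cost 27 ≤ 27, profit 5·5 + 1·2 = 27.
Best is 27.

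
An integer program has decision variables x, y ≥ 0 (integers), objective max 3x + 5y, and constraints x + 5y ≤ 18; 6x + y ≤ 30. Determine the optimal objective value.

(x,y)=(3,3): 1·3+5·3=18≤18, 6·3+1·3=21≤30, objective 24.
(x,y)=(4,2): 1·4+5·2=14≤18, 6·4+1·2=26≤30, objective 22.
(x,y)=(2,3): 1·2+5·3=17≤18, 6·2+1·3=15≤30, objective 21.
The best lattice point is (3,3), giving 24.

24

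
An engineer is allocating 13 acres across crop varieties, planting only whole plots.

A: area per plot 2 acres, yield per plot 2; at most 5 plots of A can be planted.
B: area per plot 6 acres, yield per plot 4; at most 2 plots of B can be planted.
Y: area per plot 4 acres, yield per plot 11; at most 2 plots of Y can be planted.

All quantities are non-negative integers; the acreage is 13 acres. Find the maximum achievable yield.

1×A and 2×Y: area 10 ≤ 13, yield 1·2 + 2·11 = 24.
2×A and 2×Y: area 12 ≤ 13, yield 2·2 + 2·11 = 26.
Best is 26.

26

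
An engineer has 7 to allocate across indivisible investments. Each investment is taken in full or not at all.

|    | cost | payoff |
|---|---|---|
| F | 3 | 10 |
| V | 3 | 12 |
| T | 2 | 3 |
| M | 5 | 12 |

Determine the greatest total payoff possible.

22

Treat it as a binary knapsack problem.
Take F and V: cost 3 + 3 = 6 ≤ 7, payoff 10 + 12 = 22.
No other feasible combination does better.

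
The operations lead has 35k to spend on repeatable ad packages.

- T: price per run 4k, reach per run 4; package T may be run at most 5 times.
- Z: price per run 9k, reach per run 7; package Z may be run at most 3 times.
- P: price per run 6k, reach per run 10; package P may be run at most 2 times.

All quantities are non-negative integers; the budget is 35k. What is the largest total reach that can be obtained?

40

This is a bounded integer knapsack.
P has the best ratio (10/6); taking only P gives at most 2×10 = 20 (stopped by the supply cap of 2).
Mixing does better — 5×T and 2×P: price 32 ≤ 35, reach 5·4 + 2·10 = 40.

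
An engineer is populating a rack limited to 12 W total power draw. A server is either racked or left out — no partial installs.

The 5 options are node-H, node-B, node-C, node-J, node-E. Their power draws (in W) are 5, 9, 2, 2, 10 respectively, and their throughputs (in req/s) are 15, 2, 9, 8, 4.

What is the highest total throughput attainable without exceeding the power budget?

32

This is a 0-1 knapsack instance.
Allowing fractional choices, the relaxed optimum would be about 33.2, but servers are indivisible.
node-H + node-C: power draw 5 + 2 = 7 ≤ 12, throughput 15 + 9 = 24.
node-H + node-J: power draw 5 + 2 = 7 ≤ 12, throughput 15 + 8 = 23.
node-H + node-C + node-J: power draw 5 + 2 + 2 = 9 ≤ 12, throughput 15 + 9 + 8 = 32.
Best is node-H, node-C, and node-J with total throughput 32.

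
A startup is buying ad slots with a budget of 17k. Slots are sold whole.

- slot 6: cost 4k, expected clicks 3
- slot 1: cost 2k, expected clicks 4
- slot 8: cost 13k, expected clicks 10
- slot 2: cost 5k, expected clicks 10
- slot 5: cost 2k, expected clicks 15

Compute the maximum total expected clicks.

This is a 0-1 knapsack instance.
Allowing fractional choices, the relaxed optimum would be about 35.2, but ad slots are indivisible.
slot 1 + slot 8 + slot 5: cost 2 + 13 + 2 = 17 ≤ 17, expected clicks 4 + 10 + 15 = 29.
slot 1 + slot 2 + slot 5: cost 2 + 5 + 2 = 9 ≤ 17, expected clicks 4 + 10 + 15 = 29.
slot 6 + slot 1 + slot 2 + slot 5: cost 4 + 2 + 5 + 2 = 13 ≤ 17, expected clicks 3 + 4 + 10 + 15 = 32.
Best is slot 6, slot 1, slot 2, and slot 5 with total expected clicks 32.

32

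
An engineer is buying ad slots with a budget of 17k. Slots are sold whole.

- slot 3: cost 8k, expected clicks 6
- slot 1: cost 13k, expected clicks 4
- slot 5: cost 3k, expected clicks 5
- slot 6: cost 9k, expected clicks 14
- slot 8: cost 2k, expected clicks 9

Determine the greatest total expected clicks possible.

28

Allowing fractional choices, the relaxed optimum would be about 30.2, but ad slots are indivisible.
slot 5 + slot 6 + slot 8: cost 3 + 9 + 2 = 14 ≤ 17, expected clicks 5 + 14 + 9 = 28.
slot 3 + slot 5 + slot 8: cost 8 + 3 + 2 = 13 ≤ 17, expected clicks 6 + 5 + 9 = 20.
slot 6 + slot 8: cost 9 + 2 = 11 ≤ 17, expected clicks 14 + 9 = 23.
Best is slot 5, slot 6, and slot 8 with total expected clicks 28.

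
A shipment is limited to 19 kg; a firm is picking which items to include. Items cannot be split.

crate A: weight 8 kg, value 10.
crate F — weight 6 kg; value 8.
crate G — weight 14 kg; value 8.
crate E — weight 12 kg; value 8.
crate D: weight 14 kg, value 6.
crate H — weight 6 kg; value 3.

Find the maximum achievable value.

18

Allowing fractional choices, the relaxed optimum would be about 21.3, but items are indivisible.
crate A + crate F: weight 8 + 6 = 14 ≤ 19, value 10 + 8 = 18.
crate A + crate H: weight 8 + 6 = 14 ≤ 19, value 10 + 3 = 13.
crate F + crate E: weight 6 + 12 = 18 ≤ 19, value 8 + 8 = 16.
Best is crate A and crate F with total value 18.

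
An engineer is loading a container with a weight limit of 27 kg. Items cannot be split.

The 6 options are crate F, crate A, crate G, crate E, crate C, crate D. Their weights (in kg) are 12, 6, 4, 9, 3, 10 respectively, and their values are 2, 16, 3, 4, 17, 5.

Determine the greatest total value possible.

41

Take crate A, crate G, crate C, and crate D: weight 6 + 4 + 3 + 10 = 23 ≤ 27, value 16 + 3 + 17 + 5 = 41.
No other feasible combination does better.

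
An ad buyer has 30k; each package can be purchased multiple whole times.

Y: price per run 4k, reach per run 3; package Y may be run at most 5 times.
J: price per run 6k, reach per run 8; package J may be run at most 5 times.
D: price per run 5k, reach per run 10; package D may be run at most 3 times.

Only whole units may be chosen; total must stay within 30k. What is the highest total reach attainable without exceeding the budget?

46

This is a bounded integer knapsack.
D has the best ratio (10/5); taking only D gives at most 3×10 = 30 (stopped by the supply cap of 3).
Mixing does better — 2×J and 3×D: price 27 ≤ 30, reach 2·8 + 3·10 = 46.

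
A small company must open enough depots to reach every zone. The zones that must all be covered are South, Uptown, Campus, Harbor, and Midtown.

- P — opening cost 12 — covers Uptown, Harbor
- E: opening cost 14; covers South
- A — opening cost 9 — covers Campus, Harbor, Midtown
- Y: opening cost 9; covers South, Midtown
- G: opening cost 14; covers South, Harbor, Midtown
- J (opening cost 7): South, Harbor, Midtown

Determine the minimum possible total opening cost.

Choose P, A, and J: together they cover South, Uptown, Campus, Harbor, Midtown — every zone.
Total opening cost: 12 + 9 + 7 = 28.
No cover costs less than 28.

28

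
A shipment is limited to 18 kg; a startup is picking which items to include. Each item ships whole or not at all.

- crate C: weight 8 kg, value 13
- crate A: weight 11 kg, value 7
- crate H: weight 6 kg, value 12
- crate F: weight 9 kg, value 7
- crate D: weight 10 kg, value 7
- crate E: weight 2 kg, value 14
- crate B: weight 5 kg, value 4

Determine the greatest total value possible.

Take crate C, crate H, and crate E: weight 8 + 6 + 2 = 16 ≤ 18, value 13 + 12 + 14 = 39.
No other feasible combination does better.

39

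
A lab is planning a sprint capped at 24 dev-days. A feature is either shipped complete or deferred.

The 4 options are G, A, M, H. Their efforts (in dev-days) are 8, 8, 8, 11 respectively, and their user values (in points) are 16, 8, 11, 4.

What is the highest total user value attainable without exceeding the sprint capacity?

G + A + M: effort 8 + 8 + 8 = 24 ≤ 24, user value 16 + 8 + 11 = 35.
G + M: effort 8 + 8 = 16 ≤ 24, user value 16 + 11 = 27.
Best is G, A, and M with total user value 35.

35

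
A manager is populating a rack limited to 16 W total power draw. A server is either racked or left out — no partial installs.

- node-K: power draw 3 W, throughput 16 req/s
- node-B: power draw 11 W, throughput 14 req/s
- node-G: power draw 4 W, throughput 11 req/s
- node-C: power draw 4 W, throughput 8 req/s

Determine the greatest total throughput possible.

This is an integer program with binary decision variables.
Allowing fractional choices, the relaxed optimum would be about 41.4, but servers are indivisible.
node-K + node-G: power draw 3 + 4 = 7 ≤ 16, throughput 16 + 11 = 27.
node-K + node-B: power draw 3 + 11 = 14 ≤ 16, throughput 16 + 14 = 30.
node-K + node-G + node-C: power draw 3 + 4 + 4 = 11 ≤ 16, throughput 16 + 11 + 8 = 35.
Best is node-K, node-G, and node-C with total throughput 35.

35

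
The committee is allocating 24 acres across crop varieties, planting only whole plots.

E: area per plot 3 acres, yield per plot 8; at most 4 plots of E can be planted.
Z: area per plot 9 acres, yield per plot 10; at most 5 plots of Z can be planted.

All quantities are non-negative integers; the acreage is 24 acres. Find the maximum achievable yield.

Take 4×E and 1×Z: area 21 ≤ 24, yield 4·8 + 1·10 = 42.
E has the best ratio (8/3) and is taken to its limit of 4; remaining capacity is filled optimally with the others.

42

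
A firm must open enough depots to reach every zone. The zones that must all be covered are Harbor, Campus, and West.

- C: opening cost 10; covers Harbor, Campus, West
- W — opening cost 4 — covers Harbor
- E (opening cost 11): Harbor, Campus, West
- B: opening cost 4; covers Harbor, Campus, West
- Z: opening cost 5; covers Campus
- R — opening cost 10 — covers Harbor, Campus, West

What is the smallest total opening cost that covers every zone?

4

B alone covers Harbor, Campus, West — every zone.
Total opening cost: 4.
No cover costs less than 4.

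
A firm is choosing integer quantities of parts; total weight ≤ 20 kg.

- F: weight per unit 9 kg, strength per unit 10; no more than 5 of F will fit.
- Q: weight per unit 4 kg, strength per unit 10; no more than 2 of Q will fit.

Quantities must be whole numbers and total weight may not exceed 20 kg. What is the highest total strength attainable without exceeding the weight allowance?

30

Take 1×F and 2×Q: weight 17 ≤ 20, strength 1·10 + 2·10 = 30.
Q has the best ratio (10/4) and is taken to its limit of 2; remaining capacity is filled optimally with the others.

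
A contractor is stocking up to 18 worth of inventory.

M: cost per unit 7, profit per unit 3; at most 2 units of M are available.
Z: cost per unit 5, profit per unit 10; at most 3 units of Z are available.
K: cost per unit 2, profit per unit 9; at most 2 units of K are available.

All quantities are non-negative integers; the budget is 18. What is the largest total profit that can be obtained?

2×Z and 2×K: cost 14 ≤ 18, profit 2·10 + 2·9 = 38.
3×Z and 1×K: cost 17 ≤ 18, profit 3·10 + 1·9 = 39.
Best is 39.

39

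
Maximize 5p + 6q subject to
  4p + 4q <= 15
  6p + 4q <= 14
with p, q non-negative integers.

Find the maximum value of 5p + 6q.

(p,q)=(0,3): 4·0+4·3=12≤15, 6·0+4·3=12≤14, objective 18.
(p,q)=(1,2): 4·1+4·2=12≤15, 6·1+4·2=14≤14, objective 17.
(p,q)=(0,2): 4·0+4·2=8≤15, 6·0+4·2=8≤14, objective 12.
No feasible integer point exceeds 18.

18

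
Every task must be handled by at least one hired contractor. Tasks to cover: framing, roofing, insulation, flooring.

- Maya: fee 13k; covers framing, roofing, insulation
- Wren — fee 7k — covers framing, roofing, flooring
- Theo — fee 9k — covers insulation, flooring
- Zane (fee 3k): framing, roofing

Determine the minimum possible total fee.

This is an integer covering problem.
Choose Theo and Zane: together they cover framing, roofing, insulation, flooring — every task.
Total fee: 9 + 3 = 12.
No cover costs less than 12.

12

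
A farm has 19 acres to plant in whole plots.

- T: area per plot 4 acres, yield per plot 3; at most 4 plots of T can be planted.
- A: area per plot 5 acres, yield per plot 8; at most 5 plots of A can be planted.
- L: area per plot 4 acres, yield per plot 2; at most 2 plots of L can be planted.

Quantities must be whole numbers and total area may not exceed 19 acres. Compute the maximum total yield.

This is a bounded integer knapsack.
A has the best ratio (8/5); taking only A gives at most 3×8 = 24 (stopped by the area limit).
Mixing does better — 1×T and 3×A: area 19 ≤ 19, yield 1·3 + 3·8 = 27.

27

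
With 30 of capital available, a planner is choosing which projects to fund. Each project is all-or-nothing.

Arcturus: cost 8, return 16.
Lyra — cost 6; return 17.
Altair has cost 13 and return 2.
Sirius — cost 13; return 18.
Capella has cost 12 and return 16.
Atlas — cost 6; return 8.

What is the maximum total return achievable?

51

Lyra + Sirius + Atlas: cost 6 + 13 + 6 = 25 ≤ 30, return 17 + 18 + 8 = 43.
Arcturus + Lyra + Sirius: cost 8 + 6 + 13 = 27 ≤ 30, return 16 + 17 + 18 = 51.
Arcturus + Lyra + Capella: cost 8 + 6 + 12 = 26 ≤ 30, return 16 + 17 + 16 = 49.
Best is Arcturus, Lyra, and Sirius with total return 51.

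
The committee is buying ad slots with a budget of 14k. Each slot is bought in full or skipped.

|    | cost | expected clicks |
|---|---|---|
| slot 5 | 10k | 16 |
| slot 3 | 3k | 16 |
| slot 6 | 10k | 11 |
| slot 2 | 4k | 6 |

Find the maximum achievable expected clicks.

This is an integer program with binary decision variables.
slot 5 + slot 3: cost 10 + 3 = 13 ≤ 14, expected clicks 16 + 16 = 32.
slot 3 + slot 2: cost 3 + 4 = 7 ≤ 14, expected clicks 16 + 6 = 22.
slot 3 + slot 6: cost 3 + 10 = 13 ≤ 14, expected clicks 16 + 11 = 27.
Best is slot 5 and slot 3 with total expected clicks 32.

32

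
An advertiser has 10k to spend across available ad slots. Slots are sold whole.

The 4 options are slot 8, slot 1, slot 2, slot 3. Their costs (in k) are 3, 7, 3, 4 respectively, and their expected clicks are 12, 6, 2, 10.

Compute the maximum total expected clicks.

24

slot 8 + slot 2 + slot 3: cost 3 + 3 + 4 = 10 ≤ 10, expected clicks 12 + 2 + 10 = 24.
slot 8 + slot 1: cost 3 + 7 = 10 ≤ 10, expected clicks 12 + 6 = 18.
slot 8 + slot 3: cost 3 + 4 = 7 ≤ 10, expected clicks 12 + 10 = 22.
Best is slot 8, slot 2, and slot 3 with total expected clicks 24.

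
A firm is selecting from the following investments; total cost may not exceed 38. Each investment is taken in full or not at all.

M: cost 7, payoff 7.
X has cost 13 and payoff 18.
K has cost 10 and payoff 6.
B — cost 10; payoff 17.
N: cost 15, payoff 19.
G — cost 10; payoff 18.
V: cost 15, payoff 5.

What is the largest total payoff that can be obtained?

Treat it as a binary knapsack problem.
B + N + G: cost 10 + 15 + 10 = 35 ≤ 38, payoff 17 + 19 + 18 = 54.
X + N + G: cost 13 + 15 + 10 = 38 ≤ 38, payoff 18 + 19 + 18 = 55.
Best is X, N, and G with total payoff 55.

55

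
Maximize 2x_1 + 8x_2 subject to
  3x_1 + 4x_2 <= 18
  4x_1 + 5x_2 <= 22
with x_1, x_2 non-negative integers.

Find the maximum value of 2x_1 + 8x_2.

32

(x_1,x_2)=(0,4) is feasible, giving 32.
(x_1,x_2)=(1,3) is feasible, giving 26.
(x_1,x_2)=(0,3) is feasible, giving 24.
Maximum is 32 at (x_1,x_2)=(0,4).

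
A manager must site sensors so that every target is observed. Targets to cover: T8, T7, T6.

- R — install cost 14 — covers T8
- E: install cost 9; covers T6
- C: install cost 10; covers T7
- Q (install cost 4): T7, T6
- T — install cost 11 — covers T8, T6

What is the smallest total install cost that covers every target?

Choose Q and T: together they cover T8, T7, T6 — every target.
Total install cost: 4 + 11 = 15.
No cover costs less than 15.

15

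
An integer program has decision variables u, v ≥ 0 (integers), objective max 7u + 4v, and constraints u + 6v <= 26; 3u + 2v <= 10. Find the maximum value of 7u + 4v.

22

The continuous relaxation peaks at (3.33, 0) with value 23.33; rounding to a feasible lattice point costs some objective.
(u,v)=(2,2) is feasible, giving 22.
(u,v)=(3,0) is feasible, giving 21.
(u,v)=(1,3) is feasible, giving 19.
(u,v)=(2,1) is feasible, giving 18.
Maximum is 22 at (u,v)=(2,2).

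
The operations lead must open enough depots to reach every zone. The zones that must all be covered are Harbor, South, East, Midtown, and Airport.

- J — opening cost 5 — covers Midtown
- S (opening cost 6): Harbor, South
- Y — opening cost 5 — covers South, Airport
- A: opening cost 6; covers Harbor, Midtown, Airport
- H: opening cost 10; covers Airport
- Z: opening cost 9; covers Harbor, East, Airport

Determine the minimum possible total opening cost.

The greedy cost-per-new-zone heuristic would pick A, Y, and Z for 20, but a cheaper cover exists.
Choose J, Y, and Z: together they cover Harbor, South, East, Midtown, Airport — every zone.
Total opening cost: 5 + 5 + 9 = 19.
No cover costs less than 19.

19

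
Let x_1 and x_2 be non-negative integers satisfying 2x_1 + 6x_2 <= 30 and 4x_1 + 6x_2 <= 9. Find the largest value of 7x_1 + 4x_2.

Relaxing integrality, the LP optimum is 15.75 at (x_1,x_2) = (2.25, 0), which is not an integer point.
(x_1,x_2)=(2,0): 2·2+6·0=4≤30, 4·2+6·0=8≤9, objective 14.
(x_1,x_2)=(1,0): 2·1+6·0=2≤30, 4·1+6·0=4≤9, objective 7.
No feasible integer point exceeds 14.

14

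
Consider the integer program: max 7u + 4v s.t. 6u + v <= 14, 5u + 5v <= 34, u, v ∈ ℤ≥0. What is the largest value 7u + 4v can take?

27

The continuous relaxation peaks at (1.44, 5.36) with value 31.52; rounding to a feasible lattice point costs some objective.
(u,v)=(1,5): 6·1+1·5=11≤14, 5·1+5·5=30≤34, objective 27.
(u,v)=(0,6): 6·0+1·6=6≤14, 5·0+5·6=30≤34, objective 24.
(u,v)=(1,4): 6·1+1·4=10≤14, 5·1+5·4=25≤34, objective 23.
(u,v)=(0,5): 6·0+1·5=5≤14, 5·0+5·5=25≤34, objective 20.
No feasible integer point exceeds 27.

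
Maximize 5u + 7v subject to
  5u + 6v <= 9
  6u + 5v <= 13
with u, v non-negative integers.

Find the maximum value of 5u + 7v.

The continuous relaxation peaks at (0, 1.5) with value 10.50; rounding to a feasible lattice point costs some objective.
(u,v)=(0,1): 5·0+6·1=6≤9, 6·0+5·1=5≤13, objective 7.
(u,v)=(1,0): 5·1+6·0=5≤9, 6·1+5·0=6≤13, objective 5.
The best lattice point is (0,1), giving 7.

7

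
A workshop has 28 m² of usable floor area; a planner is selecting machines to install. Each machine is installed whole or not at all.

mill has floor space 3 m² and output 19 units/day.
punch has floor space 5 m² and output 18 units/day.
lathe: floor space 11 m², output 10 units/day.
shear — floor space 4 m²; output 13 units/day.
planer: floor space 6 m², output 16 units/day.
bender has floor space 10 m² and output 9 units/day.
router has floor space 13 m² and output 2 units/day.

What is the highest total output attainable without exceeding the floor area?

75

This is a 0-1 knapsack instance.
mill + punch + lathe + planer: floor space 3 + 5 + 11 + 6 = 25 ≤ 28, output 19 + 18 + 10 + 16 = 63.
mill + punch + shear + planer + bender: floor space 3 + 5 + 4 + 6 + 10 = 28 ≤ 28, output 19 + 18 + 13 + 16 + 9 = 75.
mill + punch + shear + planer: floor space 3 + 5 + 4 + 6 = 18 ≤ 28, output 19 + 18 + 13 + 16 = 66.
Best is mill, punch, shear, planer, and bender with total output 75.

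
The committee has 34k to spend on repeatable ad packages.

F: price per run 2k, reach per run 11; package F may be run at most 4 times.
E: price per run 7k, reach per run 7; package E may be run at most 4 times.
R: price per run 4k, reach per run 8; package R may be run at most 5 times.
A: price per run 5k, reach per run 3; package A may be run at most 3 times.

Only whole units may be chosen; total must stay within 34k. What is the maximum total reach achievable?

87

This is a bounded integer knapsack.
4×F and 5×R: price 28 ≤ 34, reach 4·11 + 5·8 = 84.
4×F, 5×R, and 1×A: price 33 ≤ 34, reach 4·11 + 5·8 + 1·3 = 87.
Best is 87.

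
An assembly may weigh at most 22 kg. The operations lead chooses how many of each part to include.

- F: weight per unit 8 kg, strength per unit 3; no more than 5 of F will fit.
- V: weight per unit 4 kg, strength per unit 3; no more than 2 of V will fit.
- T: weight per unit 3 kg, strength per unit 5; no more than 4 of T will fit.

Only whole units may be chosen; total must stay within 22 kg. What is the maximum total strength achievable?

2×V and 4×T: weight 20 ≤ 22, strength 2·3 + 4·5 = 26.
1×V and 4×T: weight 16 ≤ 22, strength 1·3 + 4·5 = 23.
Best is 26.

26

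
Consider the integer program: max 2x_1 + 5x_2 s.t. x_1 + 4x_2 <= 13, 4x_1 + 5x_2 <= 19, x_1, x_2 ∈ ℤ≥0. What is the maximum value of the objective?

17

(x_1,x_2)=(1,3): 1·1+4·3=13≤13, 4·1+5·3=19≤19, objective 17.
(x_1,x_2)=(0,3): 1·0+4·3=12≤13, 4·0+5·3=15≤19, objective 15.
(x_1,x_2)=(2,2): 1·2+4·2=10≤13, 4·2+5·2=18≤19, objective 14.
No feasible integer point exceeds 17.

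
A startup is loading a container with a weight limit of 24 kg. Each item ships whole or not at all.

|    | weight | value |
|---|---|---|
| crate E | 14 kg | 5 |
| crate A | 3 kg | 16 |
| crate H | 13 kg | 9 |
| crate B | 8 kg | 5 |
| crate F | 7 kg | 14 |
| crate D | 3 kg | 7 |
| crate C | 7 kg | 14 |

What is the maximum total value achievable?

51

This is a 0-1 knapsack instance.
Allowing fractional choices, the relaxed optimum would be about 53.8, but items are indivisible.
crate A + crate F + crate D + crate C: weight 3 + 7 + 3 + 7 = 20 ≤ 24, value 16 + 14 + 7 + 14 = 51.
crate A + crate F + crate C: weight 3 + 7 + 7 = 17 ≤ 24, value 16 + 14 + 14 = 44.
Best is crate A, crate F, crate D, and crate C with total value 51.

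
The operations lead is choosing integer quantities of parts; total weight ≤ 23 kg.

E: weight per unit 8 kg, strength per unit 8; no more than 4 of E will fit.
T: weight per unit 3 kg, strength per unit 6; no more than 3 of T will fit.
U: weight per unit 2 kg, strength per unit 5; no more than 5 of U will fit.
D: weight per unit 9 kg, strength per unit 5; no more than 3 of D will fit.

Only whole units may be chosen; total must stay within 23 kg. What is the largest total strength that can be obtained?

43

U has the best ratio (5/2); taking only U gives at most 5×5 = 25 (stopped by the supply cap of 5).
Mixing does better — 3×T and 5×U: weight 19 ≤ 23, strength 3·6 + 5·5 = 43.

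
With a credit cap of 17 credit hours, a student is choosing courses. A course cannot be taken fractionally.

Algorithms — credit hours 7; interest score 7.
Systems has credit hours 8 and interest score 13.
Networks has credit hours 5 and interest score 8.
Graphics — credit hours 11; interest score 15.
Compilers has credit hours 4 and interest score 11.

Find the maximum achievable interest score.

32

This is an integer program with binary decision variables.
Systems + Networks + Compilers: credit hours 8 + 5 + 4 = 17 ≤ 17, interest score 13 + 8 + 11 = 32.
Algorithms + Networks + Compilers: credit hours 7 + 5 + 4 = 16 ≤ 17, interest score 7 + 8 + 11 = 26.
Graphics + Compilers: credit hours 11 + 4 = 15 ≤ 17, interest score 15 + 11 = 26.
Best is Systems, Networks, and Compilers with total interest score 32.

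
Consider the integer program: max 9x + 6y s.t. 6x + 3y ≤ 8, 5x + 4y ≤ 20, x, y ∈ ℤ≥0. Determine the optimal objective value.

12

(x,y)=(0,2): 6·0+3·2=6≤8, 5·0+4·2=8≤20, objective 12.
(x,y)=(0,1): 6·0+3·1=3≤8, 5·0+4·1=4≤20, objective 6.
The best lattice point is (0,2), giving 12.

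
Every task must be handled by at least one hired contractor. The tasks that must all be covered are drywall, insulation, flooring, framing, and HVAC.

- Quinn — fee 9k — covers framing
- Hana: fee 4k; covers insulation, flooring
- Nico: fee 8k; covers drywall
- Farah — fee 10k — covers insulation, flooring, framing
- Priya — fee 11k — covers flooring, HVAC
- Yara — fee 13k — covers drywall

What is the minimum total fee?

The greedy cost-per-new-task heuristic would pick Hana, Nico, Quinn, and Priya for 32, but a cheaper cover exists.
Choose Nico, Farah, and Priya: together they cover drywall, insulation, flooring, framing, HVAC — every task.
Total fee: 8 + 10 + 11 = 29.
No cover costs less than 29.

29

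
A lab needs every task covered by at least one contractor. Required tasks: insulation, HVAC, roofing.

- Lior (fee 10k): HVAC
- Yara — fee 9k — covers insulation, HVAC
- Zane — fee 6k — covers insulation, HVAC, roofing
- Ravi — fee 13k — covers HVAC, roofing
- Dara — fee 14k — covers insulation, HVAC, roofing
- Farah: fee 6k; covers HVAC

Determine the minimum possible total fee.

6

Zane alone covers insulation, HVAC, roofing — every task.
Total fee: 6.
No cover costs less than 6.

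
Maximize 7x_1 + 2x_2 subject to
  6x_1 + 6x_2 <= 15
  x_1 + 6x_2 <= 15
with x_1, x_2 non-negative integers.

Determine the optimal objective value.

The continuous relaxation peaks at (2.5, 0) with value 17.50; rounding to a feasible lattice point costs some objective.
(x_1,x_2)=(2,0): 6·2+6·0=12≤15, 1·2+6·0=2≤15, objective 14.
(x_1,x_2)=(1,1): 6·1+6·1=12≤15, 1·1+6·1=7≤15, objective 9.
The best lattice point is (2,0), giving 14.

14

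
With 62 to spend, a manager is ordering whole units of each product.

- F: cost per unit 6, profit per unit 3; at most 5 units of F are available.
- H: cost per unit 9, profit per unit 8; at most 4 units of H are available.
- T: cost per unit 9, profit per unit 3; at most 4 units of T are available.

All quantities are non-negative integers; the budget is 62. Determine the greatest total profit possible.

44

This is a bounded integer knapsack.
Take 4×F and 4×H: cost 60 ≤ 62, profit 4·3 + 4·8 = 44.
H has the best ratio (8/9) and is taken to its limit of 4; remaining capacity is filled optimally with the others.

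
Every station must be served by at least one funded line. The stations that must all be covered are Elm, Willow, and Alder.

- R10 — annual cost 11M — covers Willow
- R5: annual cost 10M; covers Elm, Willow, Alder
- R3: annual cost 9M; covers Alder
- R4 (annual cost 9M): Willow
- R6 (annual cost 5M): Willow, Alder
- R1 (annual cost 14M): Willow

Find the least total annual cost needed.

The greedy cost-per-new-station heuristic would pick R6 and R5 for 15, but a cheaper cover exists.
R5 alone covers Elm, Willow, Alder — every station.
Total annual cost: 10.
No cover costs less than 10.

10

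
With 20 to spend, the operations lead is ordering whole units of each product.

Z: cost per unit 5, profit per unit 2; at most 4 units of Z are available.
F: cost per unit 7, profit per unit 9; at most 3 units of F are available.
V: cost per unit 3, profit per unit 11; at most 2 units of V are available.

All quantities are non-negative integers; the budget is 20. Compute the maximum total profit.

40

V has the best ratio (11/3); taking only V gives at most 2×11 = 22 (stopped by the supply cap of 2).
Mixing does better — 2×F and 2×V: cost 20 ≤ 20, profit 2·9 + 2·11 = 40.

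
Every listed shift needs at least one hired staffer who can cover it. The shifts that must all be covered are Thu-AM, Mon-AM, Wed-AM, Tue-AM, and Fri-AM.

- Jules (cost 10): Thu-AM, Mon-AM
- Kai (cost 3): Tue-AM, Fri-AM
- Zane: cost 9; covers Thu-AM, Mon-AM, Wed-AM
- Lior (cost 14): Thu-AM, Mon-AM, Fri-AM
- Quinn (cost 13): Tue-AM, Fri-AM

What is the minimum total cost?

12

This is a weighted set-cover instance.
Choose Kai and Zane: together they cover Thu-AM, Mon-AM, Wed-AM, Tue-AM, Fri-AM — every shift.
Total cost: 3 + 9 = 12.
No cover costs less than 12.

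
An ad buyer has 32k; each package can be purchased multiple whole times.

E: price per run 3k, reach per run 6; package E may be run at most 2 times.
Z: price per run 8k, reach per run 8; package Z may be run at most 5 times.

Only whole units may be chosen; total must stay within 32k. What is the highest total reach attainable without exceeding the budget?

2×E and 3×Z: price 30 ≤ 32, reach 2·6 + 3·8 = 36.
4×Z: price 32 ≤ 32, reach 4·8 = 32.
Best is 36.

36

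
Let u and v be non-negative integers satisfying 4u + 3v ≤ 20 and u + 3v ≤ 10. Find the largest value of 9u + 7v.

Relaxing integrality, the LP optimum is 45.56 at (u,v) = (3.33, 2.22), which is not an integer point.
(u,v)=(5,0): 4·5+3·0=20≤20, 1·5+3·0=5≤10, objective 45.
(u,v)=(4,1): 4·4+3·1=19≤20, 1·4+3·1=7≤10, objective 43.
(u,v)=(3,2): 4·3+3·2=18≤20, 1·3+3·2=9≤10, objective 41.
The best lattice point is (5,0), giving 45.

45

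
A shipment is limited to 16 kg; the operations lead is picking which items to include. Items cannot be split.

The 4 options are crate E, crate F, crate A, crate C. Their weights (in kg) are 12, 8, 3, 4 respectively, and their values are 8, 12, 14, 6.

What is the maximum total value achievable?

32

Allowing fractional choices, the relaxed optimum would be about 32.7, but items are indivisible.
crate F + crate A: weight 8 + 3 = 11 ≤ 16, value 12 + 14 = 26.
crate F + crate A + crate C: weight 8 + 3 + 4 = 15 ≤ 16, value 12 + 14 + 6 = 32.
Best is crate F, crate A, and crate C with total value 32.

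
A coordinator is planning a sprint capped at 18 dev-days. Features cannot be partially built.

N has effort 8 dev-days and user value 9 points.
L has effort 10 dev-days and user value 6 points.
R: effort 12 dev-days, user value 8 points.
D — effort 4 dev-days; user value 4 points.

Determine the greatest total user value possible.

Take N and L: effort 8 + 10 = 18 ≤ 18, user value 9 + 6 = 15.
No other feasible combination does better.

15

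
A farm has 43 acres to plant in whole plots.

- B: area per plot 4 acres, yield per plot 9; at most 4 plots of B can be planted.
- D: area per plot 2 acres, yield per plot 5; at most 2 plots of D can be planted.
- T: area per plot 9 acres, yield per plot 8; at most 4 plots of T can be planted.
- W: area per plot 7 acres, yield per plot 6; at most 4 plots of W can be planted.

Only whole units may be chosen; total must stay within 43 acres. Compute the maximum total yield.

Take 4×B, 2×D, 1×T, and 2×W: area 43 ≤ 43, yield 4·9 + 2·5 + 1·8 + 2·6 = 66.
D has the best ratio (5/2) and is taken to its limit of 2; remaining capacity is filled optimally with the others.

66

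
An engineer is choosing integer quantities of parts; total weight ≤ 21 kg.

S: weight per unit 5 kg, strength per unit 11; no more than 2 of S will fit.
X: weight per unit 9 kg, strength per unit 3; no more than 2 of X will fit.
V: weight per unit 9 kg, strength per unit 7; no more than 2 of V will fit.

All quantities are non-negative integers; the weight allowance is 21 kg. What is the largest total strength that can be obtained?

29

S has the best ratio (11/5); taking only S gives at most 2×11 = 22 (stopped by the supply cap of 2).
Mixing does better — 2×S and 1×V: weight 19 ≤ 21, strength 2·11 + 1·7 = 29.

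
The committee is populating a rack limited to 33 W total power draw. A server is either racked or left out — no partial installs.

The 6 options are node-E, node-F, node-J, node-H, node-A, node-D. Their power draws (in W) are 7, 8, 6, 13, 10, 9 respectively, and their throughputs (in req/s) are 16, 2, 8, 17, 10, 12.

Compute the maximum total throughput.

Take node-E, node-J, node-A, and node-D: power draw 7 + 6 + 10 + 9 = 32 ≤ 33, throughput 16 + 8 + 10 + 12 = 46.
No other feasible combination does better.

46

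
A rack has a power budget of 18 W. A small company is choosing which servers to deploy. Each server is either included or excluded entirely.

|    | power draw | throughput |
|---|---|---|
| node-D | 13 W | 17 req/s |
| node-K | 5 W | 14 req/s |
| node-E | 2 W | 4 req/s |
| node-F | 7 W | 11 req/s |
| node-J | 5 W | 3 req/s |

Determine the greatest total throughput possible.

31

Allowing fractional choices, the relaxed optimum would be about 34.2, but servers are indivisible.
node-K + node-E + node-F: power draw 5 + 2 + 7 = 14 ≤ 18, throughput 14 + 4 + 11 = 29.
node-D + node-K: power draw 13 + 5 = 18 ≤ 18, throughput 17 + 14 = 31.
Best is node-D and node-K with total throughput 31.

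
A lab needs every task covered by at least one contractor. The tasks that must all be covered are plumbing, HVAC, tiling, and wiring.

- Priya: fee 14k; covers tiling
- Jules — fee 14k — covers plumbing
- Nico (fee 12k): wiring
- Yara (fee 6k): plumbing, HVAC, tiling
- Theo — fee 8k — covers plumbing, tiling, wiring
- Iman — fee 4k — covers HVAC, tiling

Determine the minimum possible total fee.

12

Choose Theo and Iman: together they cover plumbing, HVAC, tiling, wiring — every task.
Total fee: 8 + 4 = 12.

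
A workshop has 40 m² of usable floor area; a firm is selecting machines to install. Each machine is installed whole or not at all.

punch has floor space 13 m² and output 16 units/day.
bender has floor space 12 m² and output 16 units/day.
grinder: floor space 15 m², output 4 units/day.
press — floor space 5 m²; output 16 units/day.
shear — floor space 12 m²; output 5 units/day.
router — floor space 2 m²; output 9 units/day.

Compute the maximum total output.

Take punch, bender, press, and router: floor space 13 + 12 + 5 + 2 = 32 ≤ 40, output 16 + 16 + 16 + 9 = 57.
No other feasible combination does better.

57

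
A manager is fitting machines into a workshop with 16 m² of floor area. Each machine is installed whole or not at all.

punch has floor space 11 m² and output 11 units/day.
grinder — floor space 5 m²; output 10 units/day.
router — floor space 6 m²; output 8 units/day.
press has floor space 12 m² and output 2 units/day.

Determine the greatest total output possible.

This is a 0-1 knapsack instance.
Allowing fractional choices, the relaxed optimum would be about 23.0, but machines are indivisible.
punch + grinder: floor space 11 + 5 = 16 ≤ 16, output 11 + 10 = 21.
grinder + router: floor space 5 + 6 = 11 ≤ 16, output 10 + 8 = 18.
Best is punch and grinder with total output 21.

21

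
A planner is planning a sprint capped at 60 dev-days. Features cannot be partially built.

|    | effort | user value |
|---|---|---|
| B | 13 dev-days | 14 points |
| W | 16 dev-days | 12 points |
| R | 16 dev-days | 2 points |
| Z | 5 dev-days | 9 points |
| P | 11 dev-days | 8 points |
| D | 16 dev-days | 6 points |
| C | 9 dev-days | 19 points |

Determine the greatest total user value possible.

62

Allowing fractional choices, the relaxed optimum would be about 64.2, but features are indivisible.
B + Z + P + D + C: effort 13 + 5 + 11 + 16 + 9 = 54 ≤ 60, user value 14 + 9 + 8 + 6 + 19 = 56.
B + W + Z + D + C: effort 13 + 16 + 5 + 16 + 9 = 59 ≤ 60, user value 14 + 12 + 9 + 6 + 19 = 60.
B + W + Z + P + C: effort 13 + 16 + 5 + 11 + 9 = 54 ≤ 60, user value 14 + 12 + 9 + 8 + 19 = 62.
Best is B, W, Z, P, and C with total user value 62.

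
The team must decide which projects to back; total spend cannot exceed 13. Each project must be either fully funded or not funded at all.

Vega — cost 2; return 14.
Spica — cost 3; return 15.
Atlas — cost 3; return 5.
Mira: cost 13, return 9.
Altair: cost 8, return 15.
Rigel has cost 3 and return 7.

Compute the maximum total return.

44

Allowing fractional choices, the relaxed optimum would be about 45.4, but projects are indivisible.
Vega + Spica + Atlas + Rigel: cost 2 + 3 + 3 + 3 = 11 ≤ 13, return 14 + 15 + 5 + 7 = 41.
Vega + Spica + Altair: cost 2 + 3 + 8 = 13 ≤ 13, return 14 + 15 + 15 = 44.
Vega + Spica + Rigel: cost 2 + 3 + 3 = 8 ≤ 13, return 14 + 15 + 7 = 36.
Best is Vega, Spica, and Altair with total return 44.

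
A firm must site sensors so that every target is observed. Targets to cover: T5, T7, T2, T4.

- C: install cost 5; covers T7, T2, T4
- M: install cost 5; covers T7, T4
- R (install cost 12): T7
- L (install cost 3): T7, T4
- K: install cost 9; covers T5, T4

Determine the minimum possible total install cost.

The greedy cost-per-new-target heuristic would pick L, C, and K for 17, but a cheaper cover exists.
Choose C and K: together they cover T5, T7, T2, T4 — every target.
Total install cost: 5 + 9 = 14.
No cover costs less than 14.

14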